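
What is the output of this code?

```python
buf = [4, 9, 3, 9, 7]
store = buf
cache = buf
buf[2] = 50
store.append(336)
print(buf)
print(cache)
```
[4, 9, 50, 9, 7, 336]
[4, 9, 50, 9, 7, 336]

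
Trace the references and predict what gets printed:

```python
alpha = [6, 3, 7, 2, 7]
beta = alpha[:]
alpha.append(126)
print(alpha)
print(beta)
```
[6, 3, 7, 2, 7, 126]
[6, 3, 7, 2, 7]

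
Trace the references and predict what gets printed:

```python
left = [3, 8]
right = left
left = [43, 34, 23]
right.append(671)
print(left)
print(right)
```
[43, 34, 23]
[3, 8, 671]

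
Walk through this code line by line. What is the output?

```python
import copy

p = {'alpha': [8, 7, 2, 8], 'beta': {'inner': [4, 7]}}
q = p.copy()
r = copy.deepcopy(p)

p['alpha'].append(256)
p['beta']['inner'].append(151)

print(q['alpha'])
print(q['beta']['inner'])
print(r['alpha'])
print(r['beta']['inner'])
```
[8, 7, 2, 8, 256]
[4, 7, 151]
[8, 7, 2, 8]
[4, 7]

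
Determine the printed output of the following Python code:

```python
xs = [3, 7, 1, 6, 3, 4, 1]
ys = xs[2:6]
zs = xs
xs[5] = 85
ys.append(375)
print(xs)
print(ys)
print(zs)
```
[3, 7, 1, 6, 3, 85, 1]
[1, 6, 3, 4, 375]
[3, 7, 1, 6, 3, 85, 1]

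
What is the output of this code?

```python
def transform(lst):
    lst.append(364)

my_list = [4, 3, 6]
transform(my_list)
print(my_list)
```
[4, 3, 6, 364]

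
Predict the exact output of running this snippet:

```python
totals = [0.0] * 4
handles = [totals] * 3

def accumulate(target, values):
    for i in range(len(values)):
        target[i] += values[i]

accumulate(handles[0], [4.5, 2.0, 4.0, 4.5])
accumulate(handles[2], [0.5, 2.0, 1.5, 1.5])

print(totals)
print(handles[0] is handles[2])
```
[5.0, 4.0, 5.5, 6.0]
True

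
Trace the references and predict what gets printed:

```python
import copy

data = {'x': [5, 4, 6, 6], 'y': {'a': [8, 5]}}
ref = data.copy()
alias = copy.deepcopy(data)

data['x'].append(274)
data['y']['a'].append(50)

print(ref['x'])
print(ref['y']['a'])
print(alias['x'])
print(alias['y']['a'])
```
[5, 4, 6, 6, 274]
[8, 5, 50]
[5, 4, 6, 6]
[8, 5]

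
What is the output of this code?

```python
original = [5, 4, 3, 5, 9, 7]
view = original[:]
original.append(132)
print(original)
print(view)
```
[5, 4, 3, 5, 9, 7, 132]
[5, 4, 3, 5, 9, 7]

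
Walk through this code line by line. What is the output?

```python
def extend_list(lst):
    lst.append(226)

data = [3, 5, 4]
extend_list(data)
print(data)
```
[3, 5, 4, 226]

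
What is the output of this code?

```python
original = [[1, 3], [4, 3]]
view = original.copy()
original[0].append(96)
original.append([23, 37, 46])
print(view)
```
[[1, 3, 96], [4, 3]]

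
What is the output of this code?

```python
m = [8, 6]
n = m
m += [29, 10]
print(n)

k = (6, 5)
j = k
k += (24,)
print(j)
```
[8, 6, 29, 10]
(6, 5)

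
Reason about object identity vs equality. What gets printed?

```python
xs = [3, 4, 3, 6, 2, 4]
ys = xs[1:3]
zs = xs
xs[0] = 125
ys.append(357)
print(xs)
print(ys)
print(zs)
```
[125, 4, 3, 6, 2, 4]
[4, 3, 357]
[125, 4, 3, 6, 2, 4]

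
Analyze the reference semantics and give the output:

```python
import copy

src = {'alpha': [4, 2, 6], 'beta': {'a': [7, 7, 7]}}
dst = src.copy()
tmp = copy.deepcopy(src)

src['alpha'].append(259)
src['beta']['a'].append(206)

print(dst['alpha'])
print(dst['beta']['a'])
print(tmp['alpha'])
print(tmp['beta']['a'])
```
[4, 2, 6, 259]
[7, 7, 7, 206]
[4, 2, 6]
[7, 7, 7]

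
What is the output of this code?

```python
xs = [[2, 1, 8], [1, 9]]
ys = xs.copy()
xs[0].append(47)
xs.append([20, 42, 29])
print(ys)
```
[[2, 1, 8, 47], [1, 9]]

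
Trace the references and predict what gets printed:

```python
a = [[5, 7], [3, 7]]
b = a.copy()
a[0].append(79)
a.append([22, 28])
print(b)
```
[[5, 7, 79], [3, 7]]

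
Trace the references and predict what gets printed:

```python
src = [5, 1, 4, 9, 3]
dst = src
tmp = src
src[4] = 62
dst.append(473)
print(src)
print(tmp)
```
[5, 1, 4, 9, 62, 473]
[5, 1, 4, 9, 62, 473]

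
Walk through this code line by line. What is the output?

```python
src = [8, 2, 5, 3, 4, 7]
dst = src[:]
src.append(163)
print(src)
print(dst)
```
[8, 2, 5, 3, 4, 7, 163]
[8, 2, 5, 3, 4, 7]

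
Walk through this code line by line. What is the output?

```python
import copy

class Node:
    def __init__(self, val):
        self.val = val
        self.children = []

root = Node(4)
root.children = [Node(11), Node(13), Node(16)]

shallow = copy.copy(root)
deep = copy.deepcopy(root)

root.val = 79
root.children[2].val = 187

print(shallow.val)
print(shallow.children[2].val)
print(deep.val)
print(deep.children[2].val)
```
4
187
4
16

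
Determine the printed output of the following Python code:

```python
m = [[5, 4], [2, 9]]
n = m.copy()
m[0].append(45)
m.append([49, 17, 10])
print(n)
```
[[5, 4, 45], [2, 9]]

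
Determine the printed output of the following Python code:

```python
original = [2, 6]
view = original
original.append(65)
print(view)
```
[2, 6, 65]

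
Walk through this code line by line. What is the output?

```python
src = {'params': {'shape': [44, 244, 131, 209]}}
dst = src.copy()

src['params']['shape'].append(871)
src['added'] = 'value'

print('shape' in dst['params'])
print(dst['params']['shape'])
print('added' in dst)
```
True
[44, 244, 131, 209, 871]
False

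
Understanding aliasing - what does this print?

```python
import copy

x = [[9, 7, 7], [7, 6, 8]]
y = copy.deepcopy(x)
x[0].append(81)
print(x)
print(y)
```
[[9, 7, 7, 81], [7, 6, 8]]
[[9, 7, 7], [7, 6, 8]]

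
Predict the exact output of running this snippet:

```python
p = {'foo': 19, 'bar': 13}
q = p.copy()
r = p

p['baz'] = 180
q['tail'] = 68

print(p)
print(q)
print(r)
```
{'foo': 19, 'bar': 13, 'baz': 180}
{'foo': 19, 'bar': 13, 'tail': 68}
{'foo': 19, 'bar': 13, 'baz': 180}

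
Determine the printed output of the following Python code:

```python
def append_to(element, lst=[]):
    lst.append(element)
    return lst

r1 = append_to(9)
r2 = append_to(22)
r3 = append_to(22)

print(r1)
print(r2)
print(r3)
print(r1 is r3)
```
[9, 22, 22]
[9, 22, 22]
[9, 22, 22]
True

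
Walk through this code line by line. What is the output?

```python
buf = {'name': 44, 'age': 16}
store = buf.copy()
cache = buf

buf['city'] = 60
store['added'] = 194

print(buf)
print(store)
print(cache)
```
{'name': 44, 'age': 16, 'city': 60}
{'name': 44, 'age': 16, 'added': 194}
{'name': 44, 'age': 16, 'city': 60}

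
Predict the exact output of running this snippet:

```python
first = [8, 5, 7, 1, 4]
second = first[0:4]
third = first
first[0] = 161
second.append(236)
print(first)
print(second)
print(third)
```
[161, 5, 7, 1, 4]
[8, 5, 7, 1, 236]
[161, 5, 7, 1, 4]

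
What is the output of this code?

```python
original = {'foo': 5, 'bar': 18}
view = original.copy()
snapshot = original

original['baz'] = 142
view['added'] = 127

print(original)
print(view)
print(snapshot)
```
{'foo': 5, 'bar': 18, 'baz': 142}
{'foo': 5, 'bar': 18, 'added': 127}
{'foo': 5, 'bar': 18, 'baz': 142}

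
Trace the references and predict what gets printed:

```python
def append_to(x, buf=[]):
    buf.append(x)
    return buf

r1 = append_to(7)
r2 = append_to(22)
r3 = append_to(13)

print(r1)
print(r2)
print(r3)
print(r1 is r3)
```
[7, 22, 13]
[7, 22, 13]
[7, 22, 13]
True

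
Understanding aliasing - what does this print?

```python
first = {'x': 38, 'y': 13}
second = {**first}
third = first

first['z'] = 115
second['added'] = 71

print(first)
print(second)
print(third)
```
{'x': 38, 'y': 13, 'z': 115}
{'x': 38, 'y': 13, 'added': 71}
{'x': 38, 'y': 13, 'z': 115}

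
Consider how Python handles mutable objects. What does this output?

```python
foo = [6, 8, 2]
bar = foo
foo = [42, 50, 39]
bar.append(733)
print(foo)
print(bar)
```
[42, 50, 39]
[6, 8, 2, 733]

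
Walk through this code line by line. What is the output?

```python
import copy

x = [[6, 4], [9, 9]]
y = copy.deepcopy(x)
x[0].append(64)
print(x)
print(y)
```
[[6, 4, 64], [9, 9]]
[[6, 4], [9, 9]]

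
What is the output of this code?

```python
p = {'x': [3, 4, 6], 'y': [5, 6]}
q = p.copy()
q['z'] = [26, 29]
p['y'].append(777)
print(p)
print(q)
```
{'x': [3, 4, 6], 'y': [5, 6, 777]}
{'x': [3, 4, 6], 'y': [5, 6, 777], 'z': [26, 29]}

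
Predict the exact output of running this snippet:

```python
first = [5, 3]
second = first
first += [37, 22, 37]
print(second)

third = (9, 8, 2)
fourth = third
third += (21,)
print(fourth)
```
[5, 3, 37, 22, 37]
(9, 8, 2)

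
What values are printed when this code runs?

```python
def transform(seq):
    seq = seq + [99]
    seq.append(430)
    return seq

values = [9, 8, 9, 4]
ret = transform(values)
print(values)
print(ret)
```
[9, 8, 9, 4]
[9, 8, 9, 4, 99, 430]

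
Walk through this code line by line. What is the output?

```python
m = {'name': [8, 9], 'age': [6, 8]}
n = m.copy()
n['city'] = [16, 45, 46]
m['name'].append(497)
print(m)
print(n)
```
{'name': [8, 9, 497], 'age': [6, 8]}
{'name': [8, 9, 497], 'age': [6, 8], 'city': [16, 45, 46]}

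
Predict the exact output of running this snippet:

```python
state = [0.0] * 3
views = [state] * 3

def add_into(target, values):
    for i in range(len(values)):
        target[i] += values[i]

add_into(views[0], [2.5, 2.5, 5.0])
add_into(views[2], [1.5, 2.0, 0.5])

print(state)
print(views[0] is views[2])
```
[4.0, 4.5, 5.5]
True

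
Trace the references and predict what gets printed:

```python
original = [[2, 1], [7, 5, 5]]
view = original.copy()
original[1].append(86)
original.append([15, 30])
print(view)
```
[[2, 1], [7, 5, 5, 86]]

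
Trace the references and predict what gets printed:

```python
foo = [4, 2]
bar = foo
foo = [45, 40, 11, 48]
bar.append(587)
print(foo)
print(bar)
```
[45, 40, 11, 48]
[4, 2, 587]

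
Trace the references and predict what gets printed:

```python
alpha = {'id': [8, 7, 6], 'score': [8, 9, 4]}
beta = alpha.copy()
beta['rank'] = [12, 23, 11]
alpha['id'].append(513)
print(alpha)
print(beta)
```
{'id': [8, 7, 6, 513], 'score': [8, 9, 4]}
{'id': [8, 7, 6, 513], 'score': [8, 9, 4], 'rank': [12, 23, 11]}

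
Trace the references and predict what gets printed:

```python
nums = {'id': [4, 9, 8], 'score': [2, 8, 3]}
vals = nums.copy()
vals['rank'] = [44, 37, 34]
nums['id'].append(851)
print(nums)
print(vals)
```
{'id': [4, 9, 8, 851], 'score': [2, 8, 3]}
{'id': [4, 9, 8, 851], 'score': [2, 8, 3], 'rank': [44, 37, 34]}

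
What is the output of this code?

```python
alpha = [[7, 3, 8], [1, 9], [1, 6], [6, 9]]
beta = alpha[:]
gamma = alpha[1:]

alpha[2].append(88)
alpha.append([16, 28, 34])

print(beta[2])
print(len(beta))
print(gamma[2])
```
[1, 6, 88]
4
[6, 9]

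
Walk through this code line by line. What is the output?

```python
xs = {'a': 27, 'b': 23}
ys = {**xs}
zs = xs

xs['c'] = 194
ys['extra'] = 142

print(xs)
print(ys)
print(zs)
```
{'a': 27, 'b': 23, 'c': 194}
{'a': 27, 'b': 23, 'extra': 142}
{'a': 27, 'b': 23, 'c': 194}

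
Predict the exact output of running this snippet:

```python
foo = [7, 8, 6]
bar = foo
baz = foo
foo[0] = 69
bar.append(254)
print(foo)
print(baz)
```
[69, 8, 6, 254]
[69, 8, 6, 254]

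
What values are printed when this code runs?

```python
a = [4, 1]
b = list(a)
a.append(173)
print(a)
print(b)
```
[4, 1, 173]
[4, 1]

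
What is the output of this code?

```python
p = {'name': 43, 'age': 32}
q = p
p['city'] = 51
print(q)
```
{'name': 43, 'age': 32, 'city': 51}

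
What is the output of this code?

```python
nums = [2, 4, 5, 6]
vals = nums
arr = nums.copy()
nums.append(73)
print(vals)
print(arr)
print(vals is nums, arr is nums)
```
[2, 4, 5, 6, 73]
[2, 4, 5, 6]
True False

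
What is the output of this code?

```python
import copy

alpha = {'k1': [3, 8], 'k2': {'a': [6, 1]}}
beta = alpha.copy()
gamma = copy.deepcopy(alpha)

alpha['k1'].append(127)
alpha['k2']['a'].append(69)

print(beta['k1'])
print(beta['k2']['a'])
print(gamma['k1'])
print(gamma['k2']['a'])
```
[3, 8, 127]
[6, 1, 69]
[3, 8]
[6, 1]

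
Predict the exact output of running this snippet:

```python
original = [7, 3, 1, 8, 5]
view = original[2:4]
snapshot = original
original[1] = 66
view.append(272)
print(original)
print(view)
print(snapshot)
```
[7, 66, 1, 8, 5]
[1, 8, 272]
[7, 66, 1, 8, 5]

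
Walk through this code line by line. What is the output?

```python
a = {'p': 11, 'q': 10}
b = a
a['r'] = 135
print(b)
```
{'p': 11, 'q': 10, 'r': 135}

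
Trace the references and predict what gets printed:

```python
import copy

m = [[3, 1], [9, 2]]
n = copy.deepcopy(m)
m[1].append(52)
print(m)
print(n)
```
[[3, 1], [9, 2, 52]]
[[3, 1], [9, 2]]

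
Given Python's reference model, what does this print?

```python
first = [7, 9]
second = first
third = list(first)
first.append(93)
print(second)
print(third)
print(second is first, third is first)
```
[7, 9, 93]
[7, 9]
True False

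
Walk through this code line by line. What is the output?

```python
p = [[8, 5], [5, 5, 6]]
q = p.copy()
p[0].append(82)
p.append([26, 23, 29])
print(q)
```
[[8, 5, 82], [5, 5, 6]]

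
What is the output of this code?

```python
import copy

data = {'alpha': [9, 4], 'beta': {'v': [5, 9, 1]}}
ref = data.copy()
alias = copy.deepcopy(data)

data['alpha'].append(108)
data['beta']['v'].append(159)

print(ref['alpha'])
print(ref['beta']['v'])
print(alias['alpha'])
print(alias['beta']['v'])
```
[9, 4, 108]
[5, 9, 1, 159]
[9, 4]
[5, 9, 1]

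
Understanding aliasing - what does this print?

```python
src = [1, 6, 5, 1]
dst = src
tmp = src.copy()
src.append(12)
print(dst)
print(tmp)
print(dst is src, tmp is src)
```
[1, 6, 5, 1, 12]
[1, 6, 5, 1]
True False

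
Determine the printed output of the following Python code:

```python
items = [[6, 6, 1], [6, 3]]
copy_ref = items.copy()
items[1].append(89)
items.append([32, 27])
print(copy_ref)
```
[[6, 6, 1], [6, 3, 89]]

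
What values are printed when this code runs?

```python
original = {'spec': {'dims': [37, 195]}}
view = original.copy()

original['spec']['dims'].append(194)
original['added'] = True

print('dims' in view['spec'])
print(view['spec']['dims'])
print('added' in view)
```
True
[37, 195, 194]
False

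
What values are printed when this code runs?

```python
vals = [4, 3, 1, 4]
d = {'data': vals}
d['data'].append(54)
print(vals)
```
[4, 3, 1, 4, 54]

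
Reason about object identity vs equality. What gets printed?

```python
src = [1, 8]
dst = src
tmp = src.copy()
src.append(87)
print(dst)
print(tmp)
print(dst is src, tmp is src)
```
[1, 8, 87]
[1, 8]
True False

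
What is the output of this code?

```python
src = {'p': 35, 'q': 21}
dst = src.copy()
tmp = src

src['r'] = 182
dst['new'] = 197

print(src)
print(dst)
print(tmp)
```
{'p': 35, 'q': 21, 'r': 182}
{'p': 35, 'q': 21, 'new': 197}
{'p': 35, 'q': 21, 'r': 182}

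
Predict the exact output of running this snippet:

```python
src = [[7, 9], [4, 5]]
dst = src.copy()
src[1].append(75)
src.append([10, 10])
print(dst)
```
[[7, 9], [4, 5, 75]]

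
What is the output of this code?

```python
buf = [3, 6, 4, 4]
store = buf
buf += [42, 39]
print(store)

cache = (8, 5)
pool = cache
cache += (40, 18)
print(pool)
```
[3, 6, 4, 4, 42, 39]
(8, 5)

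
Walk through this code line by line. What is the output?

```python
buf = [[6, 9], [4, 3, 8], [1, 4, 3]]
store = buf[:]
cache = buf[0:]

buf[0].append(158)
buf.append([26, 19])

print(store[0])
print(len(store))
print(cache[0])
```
[6, 9, 158]
3
[6, 9, 158]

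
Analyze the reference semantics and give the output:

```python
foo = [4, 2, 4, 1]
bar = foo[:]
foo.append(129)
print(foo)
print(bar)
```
[4, 2, 4, 1, 129]
[4, 2, 4, 1]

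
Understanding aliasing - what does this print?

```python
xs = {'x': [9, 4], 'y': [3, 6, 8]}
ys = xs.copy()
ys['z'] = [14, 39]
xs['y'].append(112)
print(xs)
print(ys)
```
{'x': [9, 4], 'y': [3, 6, 8, 112]}
{'x': [9, 4], 'y': [3, 6, 8, 112], 'z': [14, 39]}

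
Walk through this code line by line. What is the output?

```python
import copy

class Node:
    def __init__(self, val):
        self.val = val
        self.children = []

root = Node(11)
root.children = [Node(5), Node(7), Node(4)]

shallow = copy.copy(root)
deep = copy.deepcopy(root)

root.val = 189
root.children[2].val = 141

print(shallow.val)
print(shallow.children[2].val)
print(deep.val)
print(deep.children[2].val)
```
11
141
11
4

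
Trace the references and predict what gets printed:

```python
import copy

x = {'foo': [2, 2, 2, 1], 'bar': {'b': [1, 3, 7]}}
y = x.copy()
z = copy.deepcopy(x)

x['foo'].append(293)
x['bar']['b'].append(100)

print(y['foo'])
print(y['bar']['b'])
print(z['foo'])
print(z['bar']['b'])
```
[2, 2, 2, 1, 293]
[1, 3, 7, 100]
[2, 2, 2, 1]
[1, 3, 7]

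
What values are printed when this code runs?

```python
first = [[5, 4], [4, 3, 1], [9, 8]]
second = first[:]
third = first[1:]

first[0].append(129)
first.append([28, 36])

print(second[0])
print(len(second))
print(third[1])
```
[5, 4, 129]
3
[9, 8]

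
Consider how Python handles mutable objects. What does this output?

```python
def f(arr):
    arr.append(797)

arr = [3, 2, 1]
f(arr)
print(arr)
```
[3, 2, 1, 797]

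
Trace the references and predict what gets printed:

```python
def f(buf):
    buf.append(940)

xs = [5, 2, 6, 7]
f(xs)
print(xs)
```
[5, 2, 6, 7, 940]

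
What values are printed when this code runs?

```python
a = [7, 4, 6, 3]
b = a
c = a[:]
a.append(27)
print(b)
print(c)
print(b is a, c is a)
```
[7, 4, 6, 3, 27]
[7, 4, 6, 3]
True False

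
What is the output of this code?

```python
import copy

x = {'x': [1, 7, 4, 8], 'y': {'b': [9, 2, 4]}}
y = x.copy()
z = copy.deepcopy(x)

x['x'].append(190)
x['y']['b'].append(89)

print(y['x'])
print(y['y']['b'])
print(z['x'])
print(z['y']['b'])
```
[1, 7, 4, 8, 190]
[9, 2, 4, 89]
[1, 7, 4, 8]
[9, 2, 4]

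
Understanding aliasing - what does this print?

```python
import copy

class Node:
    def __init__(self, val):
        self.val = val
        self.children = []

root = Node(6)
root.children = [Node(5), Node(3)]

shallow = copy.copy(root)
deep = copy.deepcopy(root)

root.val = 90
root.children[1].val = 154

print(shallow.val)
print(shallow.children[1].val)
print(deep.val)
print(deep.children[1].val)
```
6
154
6
3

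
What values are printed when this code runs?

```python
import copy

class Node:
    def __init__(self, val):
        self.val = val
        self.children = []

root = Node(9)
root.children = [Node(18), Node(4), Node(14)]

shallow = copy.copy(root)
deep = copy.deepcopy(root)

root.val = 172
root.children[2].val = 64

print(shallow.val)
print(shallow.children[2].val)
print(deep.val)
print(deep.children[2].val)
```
9
64
9
14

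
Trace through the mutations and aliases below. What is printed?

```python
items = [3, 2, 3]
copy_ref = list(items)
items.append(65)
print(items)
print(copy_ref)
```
[3, 2, 3, 65]
[3, 2, 3]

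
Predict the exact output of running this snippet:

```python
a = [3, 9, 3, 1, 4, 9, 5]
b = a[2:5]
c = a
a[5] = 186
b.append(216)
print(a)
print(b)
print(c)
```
[3, 9, 3, 1, 4, 186, 5]
[3, 1, 4, 216]
[3, 9, 3, 1, 4, 186, 5]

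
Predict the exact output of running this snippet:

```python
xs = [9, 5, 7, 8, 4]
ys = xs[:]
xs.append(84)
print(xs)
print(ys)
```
[9, 5, 7, 8, 4, 84]
[9, 5, 7, 8, 4]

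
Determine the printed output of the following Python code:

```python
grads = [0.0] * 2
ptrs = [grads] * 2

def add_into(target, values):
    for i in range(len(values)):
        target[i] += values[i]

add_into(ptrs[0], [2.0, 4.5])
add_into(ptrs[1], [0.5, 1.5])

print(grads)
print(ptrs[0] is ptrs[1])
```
[2.5, 6.0]
True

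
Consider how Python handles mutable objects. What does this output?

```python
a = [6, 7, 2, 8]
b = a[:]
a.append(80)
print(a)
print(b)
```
[6, 7, 2, 8, 80]
[6, 7, 2, 8]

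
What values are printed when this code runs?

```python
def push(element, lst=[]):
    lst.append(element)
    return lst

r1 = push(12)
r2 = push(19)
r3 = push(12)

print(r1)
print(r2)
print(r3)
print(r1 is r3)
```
[12, 19, 12]
[12, 19, 12]
[12, 19, 12]
True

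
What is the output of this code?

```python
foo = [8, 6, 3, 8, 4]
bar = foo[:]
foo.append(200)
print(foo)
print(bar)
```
[8, 6, 3, 8, 4, 200]
[8, 6, 3, 8, 4]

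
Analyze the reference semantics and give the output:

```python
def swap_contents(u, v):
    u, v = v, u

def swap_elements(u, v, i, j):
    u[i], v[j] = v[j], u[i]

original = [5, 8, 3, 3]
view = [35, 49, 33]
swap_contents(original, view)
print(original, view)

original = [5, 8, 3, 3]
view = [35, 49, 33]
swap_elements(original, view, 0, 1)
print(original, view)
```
[5, 8, 3, 3] [35, 49, 33]
[49, 8, 3, 3] [35, 5, 33]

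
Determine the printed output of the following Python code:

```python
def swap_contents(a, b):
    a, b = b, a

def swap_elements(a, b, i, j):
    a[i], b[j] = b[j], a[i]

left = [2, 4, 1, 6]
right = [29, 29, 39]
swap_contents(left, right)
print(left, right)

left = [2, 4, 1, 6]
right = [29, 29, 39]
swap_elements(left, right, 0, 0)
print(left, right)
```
[2, 4, 1, 6] [29, 29, 39]
[29, 4, 1, 6] [2, 29, 39]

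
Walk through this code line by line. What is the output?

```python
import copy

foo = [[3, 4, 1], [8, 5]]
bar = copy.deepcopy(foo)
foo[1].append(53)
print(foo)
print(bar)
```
[[3, 4, 1], [8, 5, 53]]
[[3, 4, 1], [8, 5]]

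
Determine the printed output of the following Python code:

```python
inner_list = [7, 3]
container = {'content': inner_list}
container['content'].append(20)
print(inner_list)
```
[7, 3, 20]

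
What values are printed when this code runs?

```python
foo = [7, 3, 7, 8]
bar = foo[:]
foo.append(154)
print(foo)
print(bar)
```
[7, 3, 7, 8, 154]
[7, 3, 7, 8]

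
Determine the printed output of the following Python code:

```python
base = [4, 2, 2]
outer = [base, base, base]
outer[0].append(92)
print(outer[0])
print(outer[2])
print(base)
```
[4, 2, 2, 92]
[4, 2, 2, 92]
[4, 2, 2, 92]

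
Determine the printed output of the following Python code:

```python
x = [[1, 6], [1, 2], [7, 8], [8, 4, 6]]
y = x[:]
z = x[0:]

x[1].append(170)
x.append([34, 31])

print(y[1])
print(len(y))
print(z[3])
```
[1, 2, 170]
4
[8, 4, 6]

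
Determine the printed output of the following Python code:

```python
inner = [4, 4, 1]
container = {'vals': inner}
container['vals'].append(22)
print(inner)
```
[4, 4, 1, 22]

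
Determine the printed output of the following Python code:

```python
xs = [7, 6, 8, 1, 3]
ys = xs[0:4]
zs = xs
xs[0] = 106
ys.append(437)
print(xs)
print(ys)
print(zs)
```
[106, 6, 8, 1, 3]
[7, 6, 8, 1, 437]
[106, 6, 8, 1, 3]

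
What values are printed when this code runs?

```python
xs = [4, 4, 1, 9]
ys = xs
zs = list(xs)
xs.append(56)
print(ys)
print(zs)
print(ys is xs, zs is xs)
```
[4, 4, 1, 9, 56]
[4, 4, 1, 9]
True False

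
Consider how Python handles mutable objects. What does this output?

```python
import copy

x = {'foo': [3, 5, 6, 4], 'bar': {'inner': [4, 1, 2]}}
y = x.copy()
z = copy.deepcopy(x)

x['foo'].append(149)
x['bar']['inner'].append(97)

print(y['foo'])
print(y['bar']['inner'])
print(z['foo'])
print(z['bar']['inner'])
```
[3, 5, 6, 4, 149]
[4, 1, 2, 97]
[3, 5, 6, 4]
[4, 1, 2]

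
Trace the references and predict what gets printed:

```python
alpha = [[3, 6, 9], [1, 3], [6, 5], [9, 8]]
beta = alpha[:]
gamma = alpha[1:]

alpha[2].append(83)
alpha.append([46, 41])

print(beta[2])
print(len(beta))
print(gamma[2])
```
[6, 5, 83]
4
[9, 8]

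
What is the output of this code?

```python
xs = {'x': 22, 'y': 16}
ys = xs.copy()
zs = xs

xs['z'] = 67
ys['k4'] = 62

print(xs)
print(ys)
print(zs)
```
{'x': 22, 'y': 16, 'z': 67}
{'x': 22, 'y': 16, 'k4': 62}
{'x': 22, 'y': 16, 'z': 67}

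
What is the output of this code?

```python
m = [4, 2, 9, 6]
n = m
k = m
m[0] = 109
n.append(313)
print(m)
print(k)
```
[109, 2, 9, 6, 313]
[109, 2, 9, 6, 313]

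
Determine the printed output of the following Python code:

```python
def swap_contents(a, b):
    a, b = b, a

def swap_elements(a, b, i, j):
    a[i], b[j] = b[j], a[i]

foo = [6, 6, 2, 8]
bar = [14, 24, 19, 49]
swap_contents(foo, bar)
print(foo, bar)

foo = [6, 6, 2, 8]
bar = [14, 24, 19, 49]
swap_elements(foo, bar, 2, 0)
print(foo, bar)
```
[6, 6, 2, 8] [14, 24, 19, 49]
[6, 6, 14, 8] [2, 24, 19, 49]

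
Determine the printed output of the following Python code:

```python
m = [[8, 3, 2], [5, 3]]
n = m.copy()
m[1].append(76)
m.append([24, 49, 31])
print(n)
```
[[8, 3, 2], [5, 3, 76]]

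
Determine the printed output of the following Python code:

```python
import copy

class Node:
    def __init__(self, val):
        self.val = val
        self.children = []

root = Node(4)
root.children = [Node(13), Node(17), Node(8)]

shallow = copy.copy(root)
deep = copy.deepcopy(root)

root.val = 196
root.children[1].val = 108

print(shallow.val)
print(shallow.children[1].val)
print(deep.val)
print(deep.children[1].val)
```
4
108
4
17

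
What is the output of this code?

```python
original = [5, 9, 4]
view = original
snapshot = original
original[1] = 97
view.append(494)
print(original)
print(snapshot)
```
[5, 97, 4, 494]
[5, 97, 4, 494]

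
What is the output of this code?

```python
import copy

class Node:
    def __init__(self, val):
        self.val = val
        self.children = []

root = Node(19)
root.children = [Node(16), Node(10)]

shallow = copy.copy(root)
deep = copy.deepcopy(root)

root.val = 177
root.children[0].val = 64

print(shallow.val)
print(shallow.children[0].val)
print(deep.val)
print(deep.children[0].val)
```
19
64
19
16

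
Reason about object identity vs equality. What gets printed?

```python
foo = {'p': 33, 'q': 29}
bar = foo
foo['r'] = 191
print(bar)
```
{'p': 33, 'q': 29, 'r': 191}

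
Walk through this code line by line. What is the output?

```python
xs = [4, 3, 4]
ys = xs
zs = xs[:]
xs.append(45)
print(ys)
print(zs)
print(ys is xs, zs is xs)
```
[4, 3, 4, 45]
[4, 3, 4]
True False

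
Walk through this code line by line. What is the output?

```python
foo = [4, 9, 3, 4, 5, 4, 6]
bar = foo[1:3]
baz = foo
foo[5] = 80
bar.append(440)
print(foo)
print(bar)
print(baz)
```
[4, 9, 3, 4, 5, 80, 6]
[9, 3, 440]
[4, 9, 3, 4, 5, 80, 6]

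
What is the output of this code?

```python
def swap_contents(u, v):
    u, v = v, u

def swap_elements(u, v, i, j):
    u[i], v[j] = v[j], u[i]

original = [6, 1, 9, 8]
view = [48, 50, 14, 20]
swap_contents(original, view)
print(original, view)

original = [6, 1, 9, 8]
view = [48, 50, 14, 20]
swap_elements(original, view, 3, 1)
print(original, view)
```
[6, 1, 9, 8] [48, 50, 14, 20]
[6, 1, 9, 50] [48, 8, 14, 20]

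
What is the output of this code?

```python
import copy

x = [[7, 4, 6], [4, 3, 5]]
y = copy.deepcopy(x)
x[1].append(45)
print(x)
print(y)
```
[[7, 4, 6], [4, 3, 5, 45]]
[[7, 4, 6], [4, 3, 5]]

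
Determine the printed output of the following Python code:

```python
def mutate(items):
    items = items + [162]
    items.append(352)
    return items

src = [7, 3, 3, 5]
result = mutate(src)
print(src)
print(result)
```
[7, 3, 3, 5]
[7, 3, 3, 5, 162, 352]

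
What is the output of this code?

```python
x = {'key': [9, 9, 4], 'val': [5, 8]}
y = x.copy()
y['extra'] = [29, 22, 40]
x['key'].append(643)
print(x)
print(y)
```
{'key': [9, 9, 4, 643], 'val': [5, 8]}
{'key': [9, 9, 4, 643], 'val': [5, 8], 'extra': [29, 22, 40]}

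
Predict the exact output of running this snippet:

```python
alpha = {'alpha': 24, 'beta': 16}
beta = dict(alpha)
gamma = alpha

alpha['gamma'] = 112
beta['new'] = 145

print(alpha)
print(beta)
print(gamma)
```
{'alpha': 24, 'beta': 16, 'gamma': 112}
{'alpha': 24, 'beta': 16, 'new': 145}
{'alpha': 24, 'beta': 16, 'gamma': 112}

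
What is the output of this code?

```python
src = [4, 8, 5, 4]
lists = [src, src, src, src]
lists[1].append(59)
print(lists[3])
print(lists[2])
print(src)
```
[4, 8, 5, 4, 59]
[4, 8, 5, 4, 59]
[4, 8, 5, 4, 59]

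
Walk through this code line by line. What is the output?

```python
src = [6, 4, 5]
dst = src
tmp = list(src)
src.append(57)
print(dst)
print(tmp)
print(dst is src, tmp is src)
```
[6, 4, 5, 57]
[6, 4, 5]
True False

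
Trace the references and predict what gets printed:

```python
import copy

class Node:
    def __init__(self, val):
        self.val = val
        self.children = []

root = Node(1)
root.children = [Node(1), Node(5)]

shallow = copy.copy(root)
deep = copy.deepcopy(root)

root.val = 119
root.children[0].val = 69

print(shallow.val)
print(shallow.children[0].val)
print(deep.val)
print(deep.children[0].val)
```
1
69
1
1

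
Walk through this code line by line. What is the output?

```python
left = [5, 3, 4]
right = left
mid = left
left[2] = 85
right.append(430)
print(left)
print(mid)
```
[5, 3, 85, 430]
[5, 3, 85, 430]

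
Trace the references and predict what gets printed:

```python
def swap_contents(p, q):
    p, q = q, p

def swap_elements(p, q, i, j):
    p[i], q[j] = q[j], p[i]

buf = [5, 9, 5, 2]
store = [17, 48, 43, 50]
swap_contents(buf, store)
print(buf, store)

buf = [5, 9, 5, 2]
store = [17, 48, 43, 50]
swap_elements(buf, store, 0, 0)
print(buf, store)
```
[5, 9, 5, 2] [17, 48, 43, 50]
[17, 9, 5, 2] [5, 48, 43, 50]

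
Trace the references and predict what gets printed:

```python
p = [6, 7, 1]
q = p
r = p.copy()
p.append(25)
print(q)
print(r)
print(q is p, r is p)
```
[6, 7, 1, 25]
[6, 7, 1]
True False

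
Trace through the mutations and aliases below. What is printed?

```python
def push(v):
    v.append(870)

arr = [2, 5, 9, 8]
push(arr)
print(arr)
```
[2, 5, 9, 8, 870]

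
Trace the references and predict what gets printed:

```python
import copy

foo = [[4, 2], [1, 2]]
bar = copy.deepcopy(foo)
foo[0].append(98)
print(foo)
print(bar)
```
[[4, 2, 98], [1, 2]]
[[4, 2], [1, 2]]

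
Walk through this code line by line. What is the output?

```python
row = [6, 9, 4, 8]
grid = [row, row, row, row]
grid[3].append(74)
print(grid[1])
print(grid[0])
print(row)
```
[6, 9, 4, 8, 74]
[6, 9, 4, 8, 74]
[6, 9, 4, 8, 74]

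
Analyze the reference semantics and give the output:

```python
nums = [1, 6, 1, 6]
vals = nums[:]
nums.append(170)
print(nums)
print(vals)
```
[1, 6, 1, 6, 170]
[1, 6, 1, 6]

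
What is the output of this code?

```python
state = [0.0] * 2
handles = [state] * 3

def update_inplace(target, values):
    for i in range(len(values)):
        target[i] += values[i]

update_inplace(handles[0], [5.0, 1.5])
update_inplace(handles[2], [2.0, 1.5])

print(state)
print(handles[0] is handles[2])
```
[7.0, 3.0]
True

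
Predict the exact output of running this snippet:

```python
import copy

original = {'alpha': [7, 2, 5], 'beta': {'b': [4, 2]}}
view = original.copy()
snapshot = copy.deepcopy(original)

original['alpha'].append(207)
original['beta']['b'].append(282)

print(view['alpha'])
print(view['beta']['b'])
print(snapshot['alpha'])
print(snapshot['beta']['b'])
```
[7, 2, 5, 207]
[4, 2, 282]
[7, 2, 5]
[4, 2]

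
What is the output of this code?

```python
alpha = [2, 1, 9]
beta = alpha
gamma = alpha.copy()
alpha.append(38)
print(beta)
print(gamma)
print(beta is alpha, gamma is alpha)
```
[2, 1, 9, 38]
[2, 1, 9]
True False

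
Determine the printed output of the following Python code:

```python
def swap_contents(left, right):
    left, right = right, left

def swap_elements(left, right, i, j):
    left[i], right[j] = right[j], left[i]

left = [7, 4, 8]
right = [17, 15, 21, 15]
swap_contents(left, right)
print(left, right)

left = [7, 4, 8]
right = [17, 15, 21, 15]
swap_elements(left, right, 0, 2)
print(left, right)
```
[7, 4, 8] [17, 15, 21, 15]
[21, 4, 8] [17, 15, 7, 15]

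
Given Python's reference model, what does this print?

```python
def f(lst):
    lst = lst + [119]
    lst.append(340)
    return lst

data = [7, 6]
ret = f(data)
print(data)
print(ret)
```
[7, 6]
[7, 6, 119, 340]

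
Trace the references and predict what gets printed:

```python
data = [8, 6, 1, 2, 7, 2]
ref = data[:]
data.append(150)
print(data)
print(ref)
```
[8, 6, 1, 2, 7, 2, 150]
[8, 6, 1, 2, 7, 2]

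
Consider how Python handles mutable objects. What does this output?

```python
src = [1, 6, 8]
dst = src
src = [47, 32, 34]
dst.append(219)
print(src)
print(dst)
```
[47, 32, 34]
[1, 6, 8, 219]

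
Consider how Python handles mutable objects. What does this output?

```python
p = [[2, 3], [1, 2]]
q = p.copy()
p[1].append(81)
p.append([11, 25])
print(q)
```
[[2, 3], [1, 2, 81]]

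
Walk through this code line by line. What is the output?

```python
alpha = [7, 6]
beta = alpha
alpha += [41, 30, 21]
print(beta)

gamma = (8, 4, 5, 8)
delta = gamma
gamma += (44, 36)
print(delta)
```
[7, 6, 41, 30, 21]
(8, 4, 5, 8)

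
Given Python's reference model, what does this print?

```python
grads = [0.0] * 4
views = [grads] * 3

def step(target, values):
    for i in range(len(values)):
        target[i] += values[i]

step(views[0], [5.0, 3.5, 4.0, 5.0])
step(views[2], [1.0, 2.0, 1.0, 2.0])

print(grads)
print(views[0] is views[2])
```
[6.0, 5.5, 5.0, 7.0]
True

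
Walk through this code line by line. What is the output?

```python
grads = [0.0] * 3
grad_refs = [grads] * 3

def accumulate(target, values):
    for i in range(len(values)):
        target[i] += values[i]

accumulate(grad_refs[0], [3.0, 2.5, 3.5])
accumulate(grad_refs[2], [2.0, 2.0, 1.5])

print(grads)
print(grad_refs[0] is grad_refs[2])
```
[5.0, 4.5, 5.0]
True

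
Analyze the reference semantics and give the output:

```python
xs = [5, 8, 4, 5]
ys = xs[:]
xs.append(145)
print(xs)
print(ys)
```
[5, 8, 4, 5, 145]
[5, 8, 4, 5]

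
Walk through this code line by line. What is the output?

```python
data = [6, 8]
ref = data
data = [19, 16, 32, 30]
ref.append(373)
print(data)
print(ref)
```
[19, 16, 32, 30]
[6, 8, 373]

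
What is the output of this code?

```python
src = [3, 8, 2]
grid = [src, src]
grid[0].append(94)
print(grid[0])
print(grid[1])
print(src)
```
[3, 8, 2, 94]
[3, 8, 2, 94]
[3, 8, 2, 94]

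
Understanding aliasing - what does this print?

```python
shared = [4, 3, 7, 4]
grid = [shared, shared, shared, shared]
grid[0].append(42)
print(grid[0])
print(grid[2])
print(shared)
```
[4, 3, 7, 4, 42]
[4, 3, 7, 4, 42]
[4, 3, 7, 4, 42]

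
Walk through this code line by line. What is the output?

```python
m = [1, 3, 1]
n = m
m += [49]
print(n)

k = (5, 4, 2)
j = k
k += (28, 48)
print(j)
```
[1, 3, 1, 49]
(5, 4, 2)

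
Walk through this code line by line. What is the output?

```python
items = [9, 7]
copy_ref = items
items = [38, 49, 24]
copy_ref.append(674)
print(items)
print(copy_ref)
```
[38, 49, 24]
[9, 7, 674]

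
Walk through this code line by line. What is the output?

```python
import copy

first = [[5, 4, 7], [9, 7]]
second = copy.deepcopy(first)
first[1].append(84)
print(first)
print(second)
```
[[5, 4, 7], [9, 7, 84]]
[[5, 4, 7], [9, 7]]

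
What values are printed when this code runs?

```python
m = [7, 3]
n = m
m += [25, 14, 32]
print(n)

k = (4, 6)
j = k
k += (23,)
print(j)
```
[7, 3, 25, 14, 32]
(4, 6)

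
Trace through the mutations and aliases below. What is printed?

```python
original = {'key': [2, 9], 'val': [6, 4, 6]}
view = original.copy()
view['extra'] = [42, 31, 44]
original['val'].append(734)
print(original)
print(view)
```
{'key': [2, 9], 'val': [6, 4, 6, 734]}
{'key': [2, 9], 'val': [6, 4, 6, 734], 'extra': [42, 31, 44]}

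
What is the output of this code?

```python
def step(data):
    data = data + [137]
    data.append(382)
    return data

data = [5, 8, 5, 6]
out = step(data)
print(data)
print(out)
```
[5, 8, 5, 6]
[5, 8, 5, 6, 137, 382]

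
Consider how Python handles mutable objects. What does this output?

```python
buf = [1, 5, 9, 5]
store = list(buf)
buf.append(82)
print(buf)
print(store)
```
[1, 5, 9, 5, 82]
[1, 5, 9, 5]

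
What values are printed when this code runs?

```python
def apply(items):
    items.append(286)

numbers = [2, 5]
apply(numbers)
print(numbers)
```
[2, 5, 286]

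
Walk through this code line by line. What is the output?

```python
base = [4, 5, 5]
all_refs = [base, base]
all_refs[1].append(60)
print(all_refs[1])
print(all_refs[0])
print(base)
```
[4, 5, 5, 60]
[4, 5, 5, 60]
[4, 5, 5, 60]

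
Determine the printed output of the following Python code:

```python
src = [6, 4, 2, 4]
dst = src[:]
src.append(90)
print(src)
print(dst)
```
[6, 4, 2, 4, 90]
[6, 4, 2, 4]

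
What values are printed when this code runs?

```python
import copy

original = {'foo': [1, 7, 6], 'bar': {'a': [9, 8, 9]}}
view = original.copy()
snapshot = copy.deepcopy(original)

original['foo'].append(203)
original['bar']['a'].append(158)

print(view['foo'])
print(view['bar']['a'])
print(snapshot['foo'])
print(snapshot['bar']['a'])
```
[1, 7, 6, 203]
[9, 8, 9, 158]
[1, 7, 6]
[9, 8, 9]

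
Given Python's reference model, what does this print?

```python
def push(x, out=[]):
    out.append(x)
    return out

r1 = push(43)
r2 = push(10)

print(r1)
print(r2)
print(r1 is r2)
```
[43, 10]
[43, 10]
True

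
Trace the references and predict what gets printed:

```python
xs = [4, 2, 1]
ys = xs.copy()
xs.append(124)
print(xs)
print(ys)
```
[4, 2, 1, 124]
[4, 2, 1]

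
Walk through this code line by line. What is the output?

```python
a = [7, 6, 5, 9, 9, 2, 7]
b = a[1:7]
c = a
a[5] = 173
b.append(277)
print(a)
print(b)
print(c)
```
[7, 6, 5, 9, 9, 173, 7]
[6, 5, 9, 9, 2, 7, 277]
[7, 6, 5, 9, 9, 173, 7]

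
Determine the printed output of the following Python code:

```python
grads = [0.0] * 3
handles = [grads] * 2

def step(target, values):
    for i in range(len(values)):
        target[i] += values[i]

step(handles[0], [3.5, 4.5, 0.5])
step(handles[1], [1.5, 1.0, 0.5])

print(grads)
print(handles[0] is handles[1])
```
[5.0, 5.5, 1.0]
True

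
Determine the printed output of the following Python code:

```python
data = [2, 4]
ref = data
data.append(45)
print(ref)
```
[2, 4, 45]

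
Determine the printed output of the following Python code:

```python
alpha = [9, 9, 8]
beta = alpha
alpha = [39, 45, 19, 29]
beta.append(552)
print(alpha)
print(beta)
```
[39, 45, 19, 29]
[9, 9, 8, 552]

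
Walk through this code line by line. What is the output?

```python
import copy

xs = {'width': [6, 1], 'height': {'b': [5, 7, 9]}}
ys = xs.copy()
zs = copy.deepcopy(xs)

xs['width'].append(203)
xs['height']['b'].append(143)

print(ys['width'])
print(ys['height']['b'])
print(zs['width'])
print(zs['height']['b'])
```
[6, 1, 203]
[5, 7, 9, 143]
[6, 1]
[5, 7, 9]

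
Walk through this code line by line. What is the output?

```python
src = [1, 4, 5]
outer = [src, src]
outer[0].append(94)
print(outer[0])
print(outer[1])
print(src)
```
[1, 4, 5, 94]
[1, 4, 5, 94]
[1, 4, 5, 94]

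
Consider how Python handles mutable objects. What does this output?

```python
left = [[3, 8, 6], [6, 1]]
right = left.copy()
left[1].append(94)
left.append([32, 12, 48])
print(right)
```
[[3, 8, 6], [6, 1, 94]]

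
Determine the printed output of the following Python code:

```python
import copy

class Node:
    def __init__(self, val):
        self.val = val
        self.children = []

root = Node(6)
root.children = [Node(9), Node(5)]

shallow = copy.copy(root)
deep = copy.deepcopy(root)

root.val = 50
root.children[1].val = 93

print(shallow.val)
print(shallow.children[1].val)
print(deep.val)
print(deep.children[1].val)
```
6
93
6
5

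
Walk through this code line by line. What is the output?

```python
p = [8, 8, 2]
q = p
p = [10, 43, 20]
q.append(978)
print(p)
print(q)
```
[10, 43, 20]
[8, 8, 2, 978]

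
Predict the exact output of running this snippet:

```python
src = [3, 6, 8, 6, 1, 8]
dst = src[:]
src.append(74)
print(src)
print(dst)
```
[3, 6, 8, 6, 1, 8, 74]
[3, 6, 8, 6, 1, 8]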